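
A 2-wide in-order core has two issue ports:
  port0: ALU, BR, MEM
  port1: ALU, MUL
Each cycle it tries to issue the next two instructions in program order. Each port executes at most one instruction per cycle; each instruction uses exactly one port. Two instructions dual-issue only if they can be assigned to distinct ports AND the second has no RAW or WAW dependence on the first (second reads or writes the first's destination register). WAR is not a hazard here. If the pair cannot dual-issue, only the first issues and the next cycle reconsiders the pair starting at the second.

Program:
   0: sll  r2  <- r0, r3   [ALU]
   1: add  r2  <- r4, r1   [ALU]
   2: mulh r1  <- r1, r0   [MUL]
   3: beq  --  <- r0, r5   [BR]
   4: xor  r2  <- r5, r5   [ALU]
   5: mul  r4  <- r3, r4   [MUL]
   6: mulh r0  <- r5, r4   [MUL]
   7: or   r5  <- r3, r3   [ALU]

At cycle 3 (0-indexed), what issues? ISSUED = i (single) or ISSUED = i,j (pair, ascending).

ISSUED = 5

[0] i0  sll.ALU  -- WAW r2
[1] i1,i2  add.ALU+mulh.MUL  -- 2-wide
[2] i3,i4  beq.BR+xor.ALU  -- 2-wide
[3] i5  mul.MUL  -- no-port MUL/MUL
[4] i6,i7  mulh.MUL+or.ALU  -- 2-wide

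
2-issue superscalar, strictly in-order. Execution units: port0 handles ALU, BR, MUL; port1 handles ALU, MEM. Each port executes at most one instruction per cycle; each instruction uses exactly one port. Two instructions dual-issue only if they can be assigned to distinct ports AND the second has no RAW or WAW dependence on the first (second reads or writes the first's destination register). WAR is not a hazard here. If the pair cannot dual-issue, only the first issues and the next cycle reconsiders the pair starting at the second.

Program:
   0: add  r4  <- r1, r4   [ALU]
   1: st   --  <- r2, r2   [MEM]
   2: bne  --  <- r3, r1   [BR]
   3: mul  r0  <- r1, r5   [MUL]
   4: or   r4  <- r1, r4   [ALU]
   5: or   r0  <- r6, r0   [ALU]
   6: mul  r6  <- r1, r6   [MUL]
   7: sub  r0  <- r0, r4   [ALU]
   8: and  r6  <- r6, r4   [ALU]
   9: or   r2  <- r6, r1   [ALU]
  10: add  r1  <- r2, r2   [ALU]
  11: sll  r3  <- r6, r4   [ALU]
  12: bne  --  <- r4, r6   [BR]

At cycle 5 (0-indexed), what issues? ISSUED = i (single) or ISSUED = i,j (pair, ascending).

ISSUED = 9

#0 head=0: add+st i0+i1 dual
#1 head=2: bne i2 no-port BR/MUL
#2 head=3: mul+or i3+i4 dual
#3 head=5: or+mul i5+i6 dual
#4 head=7: sub+and i7+i8 dual
#5 head=9: or i9 RAW r2
#6 head=10: add+sll i10+i11 dual
#7 head=12: bne i12 tail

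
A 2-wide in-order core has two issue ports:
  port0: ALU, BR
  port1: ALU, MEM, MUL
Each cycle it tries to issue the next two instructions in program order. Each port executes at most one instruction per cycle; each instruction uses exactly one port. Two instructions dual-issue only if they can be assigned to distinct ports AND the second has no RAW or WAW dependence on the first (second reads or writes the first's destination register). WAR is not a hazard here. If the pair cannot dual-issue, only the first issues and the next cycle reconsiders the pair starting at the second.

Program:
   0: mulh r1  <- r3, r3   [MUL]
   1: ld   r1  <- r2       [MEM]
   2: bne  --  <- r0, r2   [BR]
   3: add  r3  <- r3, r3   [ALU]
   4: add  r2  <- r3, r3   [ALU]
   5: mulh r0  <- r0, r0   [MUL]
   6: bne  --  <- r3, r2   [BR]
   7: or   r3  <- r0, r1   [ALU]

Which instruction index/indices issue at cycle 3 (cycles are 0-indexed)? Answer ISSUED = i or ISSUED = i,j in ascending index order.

[0] i0  mulh.MUL  -- no-port MUL/MEM
[1] i1/i2  ld.MEM;bne.BR  -- 2-wide
[2] i3  add.ALU  -- RAW r3
[3] i4/i5  add.ALU;mulh.MUL  -- 2-wide
[4] i6/i7  bne.BR;or.ALU  -- 2-wide

ISSUED = 4,5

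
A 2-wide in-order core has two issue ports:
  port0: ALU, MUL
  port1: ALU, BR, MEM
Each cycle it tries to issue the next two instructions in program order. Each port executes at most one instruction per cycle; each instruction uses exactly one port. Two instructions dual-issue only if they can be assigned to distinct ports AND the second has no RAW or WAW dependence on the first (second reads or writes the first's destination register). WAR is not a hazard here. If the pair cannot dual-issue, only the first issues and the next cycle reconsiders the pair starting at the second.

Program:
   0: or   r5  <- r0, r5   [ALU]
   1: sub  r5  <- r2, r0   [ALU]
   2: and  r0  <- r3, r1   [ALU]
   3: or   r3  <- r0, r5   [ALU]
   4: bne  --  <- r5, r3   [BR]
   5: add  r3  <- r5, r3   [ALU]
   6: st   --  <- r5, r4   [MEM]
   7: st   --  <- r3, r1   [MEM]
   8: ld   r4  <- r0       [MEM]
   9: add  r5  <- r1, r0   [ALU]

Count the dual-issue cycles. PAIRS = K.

PAIRS = 3

0. or @i0  | WAW r5
1. sub+and @i1+i2  | 2-wide
2. or @i3  | RAW r3
3. bne+add @i4+i5  | 2-wide
4. st @i6  | no-port MEM/MEM
5. st @i7  | no-port MEM/MEM
6. ld+add @i8+i9  | 2-wide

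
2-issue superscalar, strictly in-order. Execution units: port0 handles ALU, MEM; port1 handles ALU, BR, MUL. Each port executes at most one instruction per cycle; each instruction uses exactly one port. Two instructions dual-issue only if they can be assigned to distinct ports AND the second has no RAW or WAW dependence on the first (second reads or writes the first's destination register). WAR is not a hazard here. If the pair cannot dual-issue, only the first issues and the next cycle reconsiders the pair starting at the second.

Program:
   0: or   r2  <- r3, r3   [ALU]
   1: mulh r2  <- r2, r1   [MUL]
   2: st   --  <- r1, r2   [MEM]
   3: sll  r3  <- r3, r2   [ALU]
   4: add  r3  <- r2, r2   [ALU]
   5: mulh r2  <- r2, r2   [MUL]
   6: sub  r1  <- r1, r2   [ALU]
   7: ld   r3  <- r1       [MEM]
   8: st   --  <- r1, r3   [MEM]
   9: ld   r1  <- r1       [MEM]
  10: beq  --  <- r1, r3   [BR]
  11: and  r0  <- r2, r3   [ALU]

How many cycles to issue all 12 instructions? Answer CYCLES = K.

CYCLES = 9

[0] i0  or.ALU  -- RAW+WAW r2
[1] i1  mulh.MUL  -- RAW r2
[2] i2/i3  st.MEM;sll.ALU  -- 2-wide
[3] i4/i5  add.ALU;mulh.MUL  -- 2-wide
[4] i6  sub.ALU  -- RAW r1
[5] i7  ld.MEM  -- no-port MEM/MEM
[6] i8  st.MEM  -- no-port MEM/MEM
[7] i9  ld.MEM  -- RAW r1
[8] i10/i11  beq.BR;and.ALU  -- 2-wide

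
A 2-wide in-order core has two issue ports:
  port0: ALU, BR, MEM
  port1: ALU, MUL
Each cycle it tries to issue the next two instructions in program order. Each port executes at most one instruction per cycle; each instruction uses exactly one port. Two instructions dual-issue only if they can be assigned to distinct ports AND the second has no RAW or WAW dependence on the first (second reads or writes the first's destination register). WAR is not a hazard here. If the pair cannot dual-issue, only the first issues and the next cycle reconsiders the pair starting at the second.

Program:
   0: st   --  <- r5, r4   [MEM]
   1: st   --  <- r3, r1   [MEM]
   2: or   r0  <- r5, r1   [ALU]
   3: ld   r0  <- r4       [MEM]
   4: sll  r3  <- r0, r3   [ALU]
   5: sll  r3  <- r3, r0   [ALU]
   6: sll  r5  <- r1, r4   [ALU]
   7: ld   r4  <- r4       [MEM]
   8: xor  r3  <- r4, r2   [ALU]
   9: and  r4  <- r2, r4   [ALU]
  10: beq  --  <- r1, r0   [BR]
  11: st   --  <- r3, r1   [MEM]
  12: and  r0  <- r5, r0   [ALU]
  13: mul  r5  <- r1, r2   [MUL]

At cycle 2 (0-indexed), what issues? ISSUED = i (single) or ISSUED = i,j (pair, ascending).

ISSUED = 3

c0: i0 st.MEM  no-port MEM/MEM
c1: i1&i2 st.MEM+or.ALU  pair
c2: i3 ld.MEM  RAW r0
c3: i4 sll.ALU  RAW+WAW r3
c4: i5&i6 sll.ALU+sll.ALU  pair
c5: i7 ld.MEM  RAW r4
c6: i8&i9 xor.ALU+and.ALU  pair
c7: i10 beq.BR  no-port BR/MEM
c8: i11&i12 st.MEM+and.ALU  pair
c9: i13 mul.MUL  tail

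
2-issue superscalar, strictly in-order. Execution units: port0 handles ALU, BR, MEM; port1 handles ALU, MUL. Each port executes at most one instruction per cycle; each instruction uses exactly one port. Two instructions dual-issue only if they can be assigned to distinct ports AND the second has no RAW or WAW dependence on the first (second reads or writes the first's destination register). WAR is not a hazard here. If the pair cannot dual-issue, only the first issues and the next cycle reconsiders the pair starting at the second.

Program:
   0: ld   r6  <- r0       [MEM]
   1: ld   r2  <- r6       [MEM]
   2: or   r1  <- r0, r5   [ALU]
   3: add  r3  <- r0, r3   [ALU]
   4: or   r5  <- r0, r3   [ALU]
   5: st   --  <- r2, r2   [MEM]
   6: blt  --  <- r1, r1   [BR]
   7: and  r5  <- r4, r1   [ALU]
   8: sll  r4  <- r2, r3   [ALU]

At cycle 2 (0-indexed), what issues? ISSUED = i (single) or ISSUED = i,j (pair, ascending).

#0 head=0: ld i0 no-port MEM/MEM
#1 head=1: ld/or i1+i2 pair
#2 head=3: add i3 RAW r3
#3 head=4: or/st i4+i5 pair
#4 head=6: blt/and i6+i7 pair
#5 head=8: sll i8 tail

ISSUED = 3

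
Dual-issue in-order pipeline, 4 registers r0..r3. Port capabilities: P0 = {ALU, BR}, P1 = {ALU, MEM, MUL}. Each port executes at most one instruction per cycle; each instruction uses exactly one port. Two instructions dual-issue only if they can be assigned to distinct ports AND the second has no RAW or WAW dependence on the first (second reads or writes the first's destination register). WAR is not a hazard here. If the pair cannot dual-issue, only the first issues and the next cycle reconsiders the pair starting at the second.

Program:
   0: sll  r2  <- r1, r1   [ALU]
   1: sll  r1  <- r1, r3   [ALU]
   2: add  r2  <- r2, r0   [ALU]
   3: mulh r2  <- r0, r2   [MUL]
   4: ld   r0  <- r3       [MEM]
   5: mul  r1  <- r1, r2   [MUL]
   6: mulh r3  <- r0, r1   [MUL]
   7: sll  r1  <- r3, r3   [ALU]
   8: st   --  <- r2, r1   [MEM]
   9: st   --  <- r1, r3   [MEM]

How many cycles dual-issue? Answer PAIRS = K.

PAIRS = 1

c0: i0/i1 sll.ALU sll.ALU  pair
c1: i2 add.ALU  RAW+WAW r2
c2: i3 mulh.MUL  no-port MUL/MEM
c3: i4 ld.MEM  no-port MEM/MUL
c4: i5 mul.MUL  no-port MUL/MUL
c5: i6 mulh.MUL  RAW r3
c6: i7 sll.ALU  RAW r1
c7: i8 st.MEM  no-port MEM/MEM
c8: i9 st.MEM  tail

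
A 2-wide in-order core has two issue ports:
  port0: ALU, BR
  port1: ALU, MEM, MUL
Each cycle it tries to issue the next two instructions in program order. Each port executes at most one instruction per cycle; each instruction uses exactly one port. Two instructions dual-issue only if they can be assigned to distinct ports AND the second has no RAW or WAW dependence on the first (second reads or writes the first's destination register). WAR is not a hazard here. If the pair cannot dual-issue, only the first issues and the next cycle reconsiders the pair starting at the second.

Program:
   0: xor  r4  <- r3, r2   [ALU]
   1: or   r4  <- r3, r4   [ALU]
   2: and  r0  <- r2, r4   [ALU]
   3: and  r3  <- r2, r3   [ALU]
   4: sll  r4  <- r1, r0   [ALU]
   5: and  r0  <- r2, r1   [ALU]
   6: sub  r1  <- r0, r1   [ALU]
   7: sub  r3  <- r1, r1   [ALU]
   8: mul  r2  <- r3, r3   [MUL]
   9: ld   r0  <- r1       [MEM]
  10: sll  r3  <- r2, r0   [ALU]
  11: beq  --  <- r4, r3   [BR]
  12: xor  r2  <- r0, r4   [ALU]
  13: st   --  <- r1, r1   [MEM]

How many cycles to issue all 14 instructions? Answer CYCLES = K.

#0 head=0: xor i0 RAW+WAW r4
#1 head=1: or i1 RAW r4
#2 head=2: and;and i2&i3 pair
#3 head=4: sll;and i4&i5 pair
#4 head=6: sub i6 RAW r1
#5 head=7: sub i7 RAW r3
#6 head=8: mul i8 no-port MUL/MEM
#7 head=9: ld i9 RAW r0
#8 head=10: sll i10 RAW r3
#9 head=11: beq;xor i11&i12 pair
#10 head=13: st i13 tail

CYCLES = 11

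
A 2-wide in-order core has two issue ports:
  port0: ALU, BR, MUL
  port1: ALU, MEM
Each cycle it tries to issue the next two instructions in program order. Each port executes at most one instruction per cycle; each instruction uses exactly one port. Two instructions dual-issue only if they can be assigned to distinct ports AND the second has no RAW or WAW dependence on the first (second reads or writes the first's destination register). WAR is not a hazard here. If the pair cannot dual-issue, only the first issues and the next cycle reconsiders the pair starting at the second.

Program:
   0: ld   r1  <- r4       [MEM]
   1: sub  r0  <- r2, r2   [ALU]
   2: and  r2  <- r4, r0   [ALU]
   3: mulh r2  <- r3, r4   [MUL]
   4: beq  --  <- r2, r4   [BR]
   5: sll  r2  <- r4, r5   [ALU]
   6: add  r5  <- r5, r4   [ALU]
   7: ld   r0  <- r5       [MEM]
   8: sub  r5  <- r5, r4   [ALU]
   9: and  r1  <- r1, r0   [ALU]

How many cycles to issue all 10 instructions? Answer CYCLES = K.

CYCLES = 7

c0: i0+i1 ld.MEM/sub.ALU  dual
c1: i2 and.ALU  WAW r2
c2: i3 mulh.MUL  no-port MUL/BR
c3: i4+i5 beq.BR/sll.ALU  dual
c4: i6 add.ALU  RAW r5
c5: i7+i8 ld.MEM/sub.ALU  dual
c6: i9 and.ALU  tail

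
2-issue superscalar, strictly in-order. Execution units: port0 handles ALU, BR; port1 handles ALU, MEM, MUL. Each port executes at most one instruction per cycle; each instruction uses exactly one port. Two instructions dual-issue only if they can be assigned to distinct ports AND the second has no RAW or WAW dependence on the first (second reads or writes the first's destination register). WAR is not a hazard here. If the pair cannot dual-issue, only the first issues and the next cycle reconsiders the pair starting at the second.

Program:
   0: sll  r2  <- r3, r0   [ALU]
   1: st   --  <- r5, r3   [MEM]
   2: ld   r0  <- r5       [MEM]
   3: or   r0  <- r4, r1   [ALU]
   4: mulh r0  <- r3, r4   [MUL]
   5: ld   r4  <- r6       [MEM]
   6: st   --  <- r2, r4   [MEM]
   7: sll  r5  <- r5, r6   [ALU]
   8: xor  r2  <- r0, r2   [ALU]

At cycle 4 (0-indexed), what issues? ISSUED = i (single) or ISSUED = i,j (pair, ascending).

ISSUED = 5

c0: i0/i1 sll.ALU+st.MEM  dual
c1: i2 ld.MEM  WAW r0
c2: i3 or.ALU  WAW r0
c3: i4 mulh.MUL  no-port MUL/MEM
c4: i5 ld.MEM  no-port MEM/MEM
c5: i6/i7 st.MEM+sll.ALU  dual
c6: i8 xor.ALU  tail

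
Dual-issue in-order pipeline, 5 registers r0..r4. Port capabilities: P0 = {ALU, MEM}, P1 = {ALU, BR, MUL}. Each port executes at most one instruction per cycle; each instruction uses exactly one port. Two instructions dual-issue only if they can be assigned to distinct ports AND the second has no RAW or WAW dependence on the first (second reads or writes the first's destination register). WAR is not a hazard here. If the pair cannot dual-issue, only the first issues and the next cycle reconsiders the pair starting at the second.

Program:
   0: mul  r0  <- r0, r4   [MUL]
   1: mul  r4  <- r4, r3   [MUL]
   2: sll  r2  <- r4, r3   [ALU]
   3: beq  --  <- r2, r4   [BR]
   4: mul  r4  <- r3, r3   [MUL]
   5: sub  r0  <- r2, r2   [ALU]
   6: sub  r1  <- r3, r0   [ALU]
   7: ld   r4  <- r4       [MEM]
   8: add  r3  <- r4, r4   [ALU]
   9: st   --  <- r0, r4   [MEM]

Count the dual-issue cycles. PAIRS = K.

PAIRS = 3

#0 head=0: mul.MUL i0 no-port MUL/MUL
#1 head=1: mul.MUL i1 RAW r4
#2 head=2: sll.ALU i2 RAW r2
#3 head=3: beq.BR i3 no-port BR/MUL
#4 head=4: mul.MUL+sub.ALU i4/i5 pair
#5 head=6: sub.ALU+ld.MEM i6/i7 pair
#6 head=8: add.ALU+st.MEM i8/i9 pair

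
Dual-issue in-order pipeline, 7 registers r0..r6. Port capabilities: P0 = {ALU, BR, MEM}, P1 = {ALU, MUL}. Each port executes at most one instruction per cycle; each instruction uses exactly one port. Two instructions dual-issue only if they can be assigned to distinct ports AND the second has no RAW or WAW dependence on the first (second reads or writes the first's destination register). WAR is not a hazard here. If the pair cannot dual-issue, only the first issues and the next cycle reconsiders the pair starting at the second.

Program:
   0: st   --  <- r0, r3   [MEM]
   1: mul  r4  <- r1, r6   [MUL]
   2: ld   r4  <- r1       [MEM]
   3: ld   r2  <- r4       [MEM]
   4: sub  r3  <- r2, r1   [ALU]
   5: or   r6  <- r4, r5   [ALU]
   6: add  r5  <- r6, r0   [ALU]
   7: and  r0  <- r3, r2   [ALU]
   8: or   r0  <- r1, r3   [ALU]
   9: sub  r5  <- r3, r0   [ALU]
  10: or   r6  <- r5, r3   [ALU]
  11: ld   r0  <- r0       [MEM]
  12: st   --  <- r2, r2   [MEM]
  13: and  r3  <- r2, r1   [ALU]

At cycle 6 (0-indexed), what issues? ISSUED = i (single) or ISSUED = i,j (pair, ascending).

ISSUED = 9

[0] i0/i1  st mul  -- pair
[1] i2  ld  -- no-port MEM/MEM
[2] i3  ld  -- RAW r2
[3] i4/i5  sub or  -- pair
[4] i6/i7  add and  -- pair
[5] i8  or  -- RAW r0
[6] i9  sub  -- RAW r5
[7] i10/i11  or ld  -- pair
[8] i12/i13  st and  -- pair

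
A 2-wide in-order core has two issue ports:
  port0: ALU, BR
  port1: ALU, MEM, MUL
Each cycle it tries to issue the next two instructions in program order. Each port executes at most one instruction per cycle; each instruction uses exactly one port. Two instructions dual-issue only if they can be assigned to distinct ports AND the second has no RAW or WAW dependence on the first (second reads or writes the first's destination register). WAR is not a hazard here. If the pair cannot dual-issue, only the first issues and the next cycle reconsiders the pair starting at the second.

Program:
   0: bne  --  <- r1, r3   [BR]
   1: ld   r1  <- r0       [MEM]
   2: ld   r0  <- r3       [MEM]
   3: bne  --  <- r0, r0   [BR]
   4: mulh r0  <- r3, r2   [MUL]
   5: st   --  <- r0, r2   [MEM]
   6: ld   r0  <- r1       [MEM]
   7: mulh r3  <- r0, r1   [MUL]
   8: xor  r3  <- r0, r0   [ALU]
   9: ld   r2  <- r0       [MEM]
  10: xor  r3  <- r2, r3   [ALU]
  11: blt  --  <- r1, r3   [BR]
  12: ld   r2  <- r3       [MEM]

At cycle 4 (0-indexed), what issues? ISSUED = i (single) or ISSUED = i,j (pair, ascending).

ISSUED = 6

c0: i0&i1 bne+ld  pair
c1: i2 ld  RAW r0
c2: i3&i4 bne+mulh  pair
c3: i5 st  no-port MEM/MEM
c4: i6 ld  no-port MEM/MUL
c5: i7 mulh  WAW r3
c6: i8&i9 xor+ld  pair
c7: i10 xor  RAW r3
c8: i11&i12 blt+ld  pair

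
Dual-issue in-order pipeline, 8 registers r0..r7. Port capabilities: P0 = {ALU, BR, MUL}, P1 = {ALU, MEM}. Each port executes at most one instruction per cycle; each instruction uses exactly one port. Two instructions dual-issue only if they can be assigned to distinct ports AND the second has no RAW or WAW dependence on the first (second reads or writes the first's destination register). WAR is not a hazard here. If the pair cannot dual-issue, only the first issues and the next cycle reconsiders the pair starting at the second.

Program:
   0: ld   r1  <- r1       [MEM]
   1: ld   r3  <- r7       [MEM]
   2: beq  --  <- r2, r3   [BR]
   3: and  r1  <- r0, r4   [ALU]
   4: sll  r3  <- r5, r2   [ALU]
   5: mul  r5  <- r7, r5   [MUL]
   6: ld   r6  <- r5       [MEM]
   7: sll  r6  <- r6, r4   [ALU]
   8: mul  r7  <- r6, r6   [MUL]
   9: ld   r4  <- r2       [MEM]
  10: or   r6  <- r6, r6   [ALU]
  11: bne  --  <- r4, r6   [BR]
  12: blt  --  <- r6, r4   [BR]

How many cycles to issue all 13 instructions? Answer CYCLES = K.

CYCLES = 10

c0: i0 ld  no-port MEM/MEM
c1: i1 ld  RAW r3
c2: i2/i3 beq+and  dual
c3: i4/i5 sll+mul  dual
c4: i6 ld  RAW+WAW r6
c5: i7 sll  RAW r6
c6: i8/i9 mul+ld  dual
c7: i10 or  RAW r6
c8: i11 bne  no-port BR/BR
c9: i12 blt  tail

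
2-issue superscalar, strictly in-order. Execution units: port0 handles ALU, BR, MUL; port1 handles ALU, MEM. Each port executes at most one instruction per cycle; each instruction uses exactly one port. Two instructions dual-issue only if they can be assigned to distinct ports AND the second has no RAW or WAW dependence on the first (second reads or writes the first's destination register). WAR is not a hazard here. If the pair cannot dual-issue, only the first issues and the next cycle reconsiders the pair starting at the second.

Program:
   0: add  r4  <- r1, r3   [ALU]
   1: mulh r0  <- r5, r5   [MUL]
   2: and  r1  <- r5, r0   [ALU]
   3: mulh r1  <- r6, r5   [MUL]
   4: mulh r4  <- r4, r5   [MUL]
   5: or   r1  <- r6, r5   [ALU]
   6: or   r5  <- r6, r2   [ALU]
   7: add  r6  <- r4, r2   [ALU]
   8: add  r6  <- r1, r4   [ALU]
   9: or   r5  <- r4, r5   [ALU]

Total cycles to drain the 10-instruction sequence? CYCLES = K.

CYCLES = 6

t=0 i0&i1:add;mulh ; pair
t=1 i2:and ; WAW r1
t=2 i3:mulh ; no-port MUL/MUL
t=3 i4&i5:mulh;or ; pair
t=4 i6&i7:or;add ; pair
t=5 i8&i9:add;or ; pair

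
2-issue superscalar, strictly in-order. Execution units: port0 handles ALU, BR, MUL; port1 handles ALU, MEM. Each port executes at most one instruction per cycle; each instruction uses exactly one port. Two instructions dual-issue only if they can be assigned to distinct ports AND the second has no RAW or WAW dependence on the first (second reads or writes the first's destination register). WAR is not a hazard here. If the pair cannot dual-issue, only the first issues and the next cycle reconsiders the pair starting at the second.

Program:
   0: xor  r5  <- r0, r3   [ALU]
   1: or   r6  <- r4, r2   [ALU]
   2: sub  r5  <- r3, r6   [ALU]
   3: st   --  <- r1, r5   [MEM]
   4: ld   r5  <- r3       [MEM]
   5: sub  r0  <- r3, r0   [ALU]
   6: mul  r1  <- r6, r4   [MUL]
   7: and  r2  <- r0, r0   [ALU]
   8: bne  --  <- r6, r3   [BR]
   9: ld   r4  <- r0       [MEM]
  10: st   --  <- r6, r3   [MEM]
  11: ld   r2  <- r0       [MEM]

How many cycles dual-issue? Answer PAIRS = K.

t=0 i0+i1:xor.ALU/or.ALU ; pair
t=1 i2:sub.ALU ; RAW r5
t=2 i3:st.MEM ; no-port MEM/MEM
t=3 i4+i5:ld.MEM/sub.ALU ; pair
t=4 i6+i7:mul.MUL/and.ALU ; pair
t=5 i8+i9:bne.BR/ld.MEM ; pair
t=6 i10:st.MEM ; no-port MEM/MEM
t=7 i11:ld.MEM ; tail

PAIRS = 4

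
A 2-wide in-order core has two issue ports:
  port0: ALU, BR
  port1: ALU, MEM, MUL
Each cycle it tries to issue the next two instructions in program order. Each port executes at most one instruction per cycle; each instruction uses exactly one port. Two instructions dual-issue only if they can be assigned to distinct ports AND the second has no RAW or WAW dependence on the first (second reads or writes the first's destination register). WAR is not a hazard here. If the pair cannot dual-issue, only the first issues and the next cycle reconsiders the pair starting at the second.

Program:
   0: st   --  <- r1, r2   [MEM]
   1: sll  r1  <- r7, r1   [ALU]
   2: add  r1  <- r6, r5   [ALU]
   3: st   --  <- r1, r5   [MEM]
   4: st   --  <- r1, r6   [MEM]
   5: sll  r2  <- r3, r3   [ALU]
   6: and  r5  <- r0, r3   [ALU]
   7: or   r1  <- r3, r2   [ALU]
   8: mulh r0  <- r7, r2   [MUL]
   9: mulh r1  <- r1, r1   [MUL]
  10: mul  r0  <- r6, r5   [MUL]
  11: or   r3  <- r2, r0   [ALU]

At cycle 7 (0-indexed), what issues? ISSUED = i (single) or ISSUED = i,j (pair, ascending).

  cy0 -> i0,i1 (st;sll) 2-wide
  cy1 -> i2 (add) RAW r1
  cy2 -> i3 (st) no-port MEM/MEM
  cy3 -> i4,i5 (st;sll) 2-wide
  cy4 -> i6,i7 (and;or) 2-wide
  cy5 -> i8 (mulh) no-port MUL/MUL
  cy6 -> i9 (mulh) no-port MUL/MUL
  cy7 -> i10 (mul) RAW r0
  cy8 -> i11 (or) tail

ISSUED = 10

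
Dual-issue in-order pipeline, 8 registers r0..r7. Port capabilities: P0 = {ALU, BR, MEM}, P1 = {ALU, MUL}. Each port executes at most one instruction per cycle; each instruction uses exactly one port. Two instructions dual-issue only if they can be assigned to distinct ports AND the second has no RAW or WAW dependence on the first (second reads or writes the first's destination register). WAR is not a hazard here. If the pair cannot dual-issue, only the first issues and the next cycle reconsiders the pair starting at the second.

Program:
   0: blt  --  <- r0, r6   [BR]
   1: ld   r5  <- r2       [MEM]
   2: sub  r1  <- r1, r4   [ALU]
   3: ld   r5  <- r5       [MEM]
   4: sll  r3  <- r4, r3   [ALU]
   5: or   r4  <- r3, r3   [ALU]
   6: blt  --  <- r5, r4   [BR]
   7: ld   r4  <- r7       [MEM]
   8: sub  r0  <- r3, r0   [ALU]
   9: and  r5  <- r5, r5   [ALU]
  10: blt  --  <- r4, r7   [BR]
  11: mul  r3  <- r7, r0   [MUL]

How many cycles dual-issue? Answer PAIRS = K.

PAIRS = 4

t=0 i0:blt ; no-port BR/MEM
t=1 i1/i2:ld;sub ; pair
t=2 i3/i4:ld;sll ; pair
t=3 i5:or ; RAW r4
t=4 i6:blt ; no-port BR/MEM
t=5 i7/i8:ld;sub ; pair
t=6 i9/i10:and;blt ; pair
t=7 i11:mul ; tail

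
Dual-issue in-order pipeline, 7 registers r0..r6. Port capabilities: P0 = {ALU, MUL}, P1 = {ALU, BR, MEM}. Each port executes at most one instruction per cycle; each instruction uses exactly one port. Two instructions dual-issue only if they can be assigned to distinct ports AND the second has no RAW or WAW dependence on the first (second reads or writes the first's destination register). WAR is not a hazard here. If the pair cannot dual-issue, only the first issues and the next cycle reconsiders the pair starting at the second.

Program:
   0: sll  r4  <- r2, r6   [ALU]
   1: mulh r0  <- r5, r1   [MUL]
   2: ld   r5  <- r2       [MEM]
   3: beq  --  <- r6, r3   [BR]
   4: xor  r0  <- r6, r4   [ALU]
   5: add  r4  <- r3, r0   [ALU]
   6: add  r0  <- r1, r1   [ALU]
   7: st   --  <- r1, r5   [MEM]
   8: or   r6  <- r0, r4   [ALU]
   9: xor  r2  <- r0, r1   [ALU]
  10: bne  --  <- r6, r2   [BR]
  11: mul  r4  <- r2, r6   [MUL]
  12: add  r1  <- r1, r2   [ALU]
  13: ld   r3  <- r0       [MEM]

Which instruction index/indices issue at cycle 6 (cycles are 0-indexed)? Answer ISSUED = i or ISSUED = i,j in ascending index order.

  cy0 -> i0+i1 (sll mulh) pair
  cy1 -> i2 (ld) no-port MEM/BR
  cy2 -> i3+i4 (beq xor) pair
  cy3 -> i5+i6 (add add) pair
  cy4 -> i7+i8 (st or) pair
  cy5 -> i9 (xor) RAW r2
  cy6 -> i10+i11 (bne mul) pair
  cy7 -> i12+i13 (add ld) pair

ISSUED = 10,11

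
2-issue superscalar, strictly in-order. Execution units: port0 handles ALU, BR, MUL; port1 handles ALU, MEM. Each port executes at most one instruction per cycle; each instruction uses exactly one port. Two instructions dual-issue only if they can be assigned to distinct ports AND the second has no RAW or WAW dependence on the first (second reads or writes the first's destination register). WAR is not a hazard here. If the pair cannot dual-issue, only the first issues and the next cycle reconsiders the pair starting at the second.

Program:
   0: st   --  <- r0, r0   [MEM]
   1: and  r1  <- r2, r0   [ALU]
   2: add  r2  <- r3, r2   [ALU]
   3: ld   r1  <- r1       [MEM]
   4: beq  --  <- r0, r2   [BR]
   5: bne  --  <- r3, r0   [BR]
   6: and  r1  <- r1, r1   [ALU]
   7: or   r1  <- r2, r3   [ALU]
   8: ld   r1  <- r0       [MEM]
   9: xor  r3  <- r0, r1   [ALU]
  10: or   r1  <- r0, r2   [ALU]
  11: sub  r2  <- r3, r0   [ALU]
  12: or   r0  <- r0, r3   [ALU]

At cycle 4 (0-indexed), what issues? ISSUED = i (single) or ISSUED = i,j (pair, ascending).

c0: i0&i1 st.MEM and.ALU  dual
c1: i2&i3 add.ALU ld.MEM  dual
c2: i4 beq.BR  no-port BR/BR
c3: i5&i6 bne.BR and.ALU  dual
c4: i7 or.ALU  WAW r1
c5: i8 ld.MEM  RAW r1
c6: i9&i10 xor.ALU or.ALU  dual
c7: i11&i12 sub.ALU or.ALU  dual

ISSUED = 7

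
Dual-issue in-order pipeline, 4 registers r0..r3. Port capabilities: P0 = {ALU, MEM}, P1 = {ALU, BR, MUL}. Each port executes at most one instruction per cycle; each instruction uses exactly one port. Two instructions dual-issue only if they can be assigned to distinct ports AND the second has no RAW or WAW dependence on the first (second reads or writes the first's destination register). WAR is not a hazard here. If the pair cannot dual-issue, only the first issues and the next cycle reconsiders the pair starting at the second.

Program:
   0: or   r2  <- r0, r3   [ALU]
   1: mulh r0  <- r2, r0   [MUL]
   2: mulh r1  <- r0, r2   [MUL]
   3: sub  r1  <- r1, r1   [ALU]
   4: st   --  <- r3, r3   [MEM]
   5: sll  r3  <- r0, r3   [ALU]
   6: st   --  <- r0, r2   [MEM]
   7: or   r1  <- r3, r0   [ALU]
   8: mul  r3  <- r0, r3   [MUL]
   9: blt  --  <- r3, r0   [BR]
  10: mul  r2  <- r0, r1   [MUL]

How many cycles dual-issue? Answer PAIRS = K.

PAIRS = 3

t=0 i0:or ; RAW r2
t=1 i1:mulh ; no-port MUL/MUL
t=2 i2:mulh ; RAW+WAW r1
t=3 i3,i4:sub/st ; 2-wide
t=4 i5,i6:sll/st ; 2-wide
t=5 i7,i8:or/mul ; 2-wide
t=6 i9:blt ; no-port BR/MUL
t=7 i10:mul ; tail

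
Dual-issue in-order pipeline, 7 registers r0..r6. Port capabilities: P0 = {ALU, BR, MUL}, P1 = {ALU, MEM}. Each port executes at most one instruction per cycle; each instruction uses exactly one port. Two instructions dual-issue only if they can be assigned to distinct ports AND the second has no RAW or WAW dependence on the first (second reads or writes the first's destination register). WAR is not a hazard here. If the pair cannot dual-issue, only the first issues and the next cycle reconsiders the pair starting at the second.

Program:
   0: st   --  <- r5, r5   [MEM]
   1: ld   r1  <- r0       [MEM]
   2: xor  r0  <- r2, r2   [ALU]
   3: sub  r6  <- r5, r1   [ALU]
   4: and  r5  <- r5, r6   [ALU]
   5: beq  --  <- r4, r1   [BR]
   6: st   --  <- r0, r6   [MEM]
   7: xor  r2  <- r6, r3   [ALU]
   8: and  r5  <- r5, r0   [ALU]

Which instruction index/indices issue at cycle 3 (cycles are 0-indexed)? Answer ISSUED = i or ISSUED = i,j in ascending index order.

  cy0 -> i0 (st) no-port MEM/MEM
  cy1 -> i1&i2 (ld;xor) 2-wide
  cy2 -> i3 (sub) RAW r6
  cy3 -> i4&i5 (and;beq) 2-wide
  cy4 -> i6&i7 (st;xor) 2-wide
  cy5 -> i8 (and) tail

ISSUED = 4,5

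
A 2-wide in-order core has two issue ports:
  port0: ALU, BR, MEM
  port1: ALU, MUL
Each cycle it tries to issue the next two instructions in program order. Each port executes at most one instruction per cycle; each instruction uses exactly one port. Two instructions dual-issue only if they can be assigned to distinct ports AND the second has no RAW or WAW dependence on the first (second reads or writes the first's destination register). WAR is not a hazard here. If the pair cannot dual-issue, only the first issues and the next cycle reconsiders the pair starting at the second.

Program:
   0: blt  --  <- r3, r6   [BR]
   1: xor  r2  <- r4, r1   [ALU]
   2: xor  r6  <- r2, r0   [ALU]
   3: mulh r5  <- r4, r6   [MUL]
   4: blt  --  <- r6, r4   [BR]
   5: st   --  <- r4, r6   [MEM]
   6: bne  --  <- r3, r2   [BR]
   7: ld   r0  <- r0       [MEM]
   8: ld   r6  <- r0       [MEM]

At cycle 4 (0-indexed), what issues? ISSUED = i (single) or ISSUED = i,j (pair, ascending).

ISSUED = 6

[0] i0&i1  blt/xor  -- 2-wide
[1] i2  xor  -- RAW r6
[2] i3&i4  mulh/blt  -- 2-wide
[3] i5  st  -- no-port MEM/BR
[4] i6  bne  -- no-port BR/MEM
[5] i7  ld  -- no-port MEM/MEM
[6] i8  ld  -- tail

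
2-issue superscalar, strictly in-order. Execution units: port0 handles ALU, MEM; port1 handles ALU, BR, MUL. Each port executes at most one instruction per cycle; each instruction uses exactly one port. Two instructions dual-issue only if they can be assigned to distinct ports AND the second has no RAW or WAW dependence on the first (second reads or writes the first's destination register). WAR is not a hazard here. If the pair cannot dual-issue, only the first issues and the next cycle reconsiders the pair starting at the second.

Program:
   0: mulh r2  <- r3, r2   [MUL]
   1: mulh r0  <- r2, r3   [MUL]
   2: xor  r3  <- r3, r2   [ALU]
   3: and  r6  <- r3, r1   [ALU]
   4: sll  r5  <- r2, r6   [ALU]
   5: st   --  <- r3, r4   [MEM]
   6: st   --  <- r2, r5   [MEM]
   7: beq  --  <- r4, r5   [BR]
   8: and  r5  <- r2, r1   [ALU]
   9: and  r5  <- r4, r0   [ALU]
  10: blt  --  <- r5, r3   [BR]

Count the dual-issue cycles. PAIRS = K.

PAIRS = 3

  cy0 -> i0 (mulh.MUL) no-port MUL/MUL
  cy1 -> i1&i2 (mulh.MUL xor.ALU) dual
  cy2 -> i3 (and.ALU) RAW r6
  cy3 -> i4&i5 (sll.ALU st.MEM) dual
  cy4 -> i6&i7 (st.MEM beq.BR) dual
  cy5 -> i8 (and.ALU) WAW r5
  cy6 -> i9 (and.ALU) RAW r5
  cy7 -> i10 (blt.BR) tail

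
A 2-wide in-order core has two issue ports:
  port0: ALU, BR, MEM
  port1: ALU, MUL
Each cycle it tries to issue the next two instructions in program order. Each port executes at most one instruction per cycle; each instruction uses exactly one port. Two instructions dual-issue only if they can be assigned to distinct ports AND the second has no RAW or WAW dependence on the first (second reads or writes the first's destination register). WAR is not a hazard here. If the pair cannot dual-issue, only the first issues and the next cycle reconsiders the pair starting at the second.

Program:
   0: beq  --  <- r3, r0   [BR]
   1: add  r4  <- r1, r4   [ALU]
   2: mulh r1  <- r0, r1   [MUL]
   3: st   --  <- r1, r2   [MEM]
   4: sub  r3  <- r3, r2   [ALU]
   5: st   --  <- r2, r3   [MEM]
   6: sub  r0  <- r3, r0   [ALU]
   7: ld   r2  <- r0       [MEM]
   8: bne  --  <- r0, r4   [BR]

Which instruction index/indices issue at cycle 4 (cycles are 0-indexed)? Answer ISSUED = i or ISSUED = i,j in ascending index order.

ISSUED = 7

  cy0 -> i0+i1 (beq.BR+add.ALU) dual
  cy1 -> i2 (mulh.MUL) RAW r1
  cy2 -> i3+i4 (st.MEM+sub.ALU) dual
  cy3 -> i5+i6 (st.MEM+sub.ALU) dual
  cy4 -> i7 (ld.MEM) no-port MEM/BR
  cy5 -> i8 (bne.BR) tail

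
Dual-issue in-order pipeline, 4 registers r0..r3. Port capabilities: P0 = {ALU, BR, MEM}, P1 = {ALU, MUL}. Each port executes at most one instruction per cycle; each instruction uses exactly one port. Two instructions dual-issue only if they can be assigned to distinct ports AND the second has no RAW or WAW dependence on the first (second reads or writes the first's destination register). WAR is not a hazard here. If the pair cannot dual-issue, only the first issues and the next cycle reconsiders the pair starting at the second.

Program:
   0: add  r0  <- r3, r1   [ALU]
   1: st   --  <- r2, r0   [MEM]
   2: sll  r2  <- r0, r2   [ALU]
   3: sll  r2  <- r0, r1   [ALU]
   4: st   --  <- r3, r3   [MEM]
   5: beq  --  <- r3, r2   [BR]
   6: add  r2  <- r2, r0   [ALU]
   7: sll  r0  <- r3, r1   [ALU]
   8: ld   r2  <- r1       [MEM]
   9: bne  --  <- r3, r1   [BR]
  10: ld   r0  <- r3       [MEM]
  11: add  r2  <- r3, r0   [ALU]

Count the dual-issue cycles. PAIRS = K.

PAIRS = 4

[0] i0  add.ALU  -- RAW r0
[1] i1+i2  st.MEM+sll.ALU  -- pair
[2] i3+i4  sll.ALU+st.MEM  -- pair
[3] i5+i6  beq.BR+add.ALU  -- pair
[4] i7+i8  sll.ALU+ld.MEM  -- pair
[5] i9  bne.BR  -- no-port BR/MEM
[6] i10  ld.MEM  -- RAW r0
[7] i11  add.ALU  -- tail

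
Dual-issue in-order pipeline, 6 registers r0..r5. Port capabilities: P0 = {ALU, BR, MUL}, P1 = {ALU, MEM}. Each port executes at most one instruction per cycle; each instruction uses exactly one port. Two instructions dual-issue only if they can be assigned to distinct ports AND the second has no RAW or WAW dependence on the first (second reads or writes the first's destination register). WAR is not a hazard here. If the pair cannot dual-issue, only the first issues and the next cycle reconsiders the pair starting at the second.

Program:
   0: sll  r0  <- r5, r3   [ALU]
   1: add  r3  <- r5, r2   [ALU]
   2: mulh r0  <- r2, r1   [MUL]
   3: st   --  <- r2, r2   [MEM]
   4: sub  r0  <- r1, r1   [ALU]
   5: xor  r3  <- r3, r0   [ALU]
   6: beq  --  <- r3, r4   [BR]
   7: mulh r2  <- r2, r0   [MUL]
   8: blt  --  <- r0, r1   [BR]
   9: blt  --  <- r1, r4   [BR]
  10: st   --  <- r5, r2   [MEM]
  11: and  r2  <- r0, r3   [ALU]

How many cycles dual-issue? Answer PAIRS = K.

  cy0 -> i0/i1 (sll+add) pair
  cy1 -> i2/i3 (mulh+st) pair
  cy2 -> i4 (sub) RAW r0
  cy3 -> i5 (xor) RAW r3
  cy4 -> i6 (beq) no-port BR/MUL
  cy5 -> i7 (mulh) no-port MUL/BR
  cy6 -> i8 (blt) no-port BR/BR
  cy7 -> i9/i10 (blt+st) pair
  cy8 -> i11 (and) tail

PAIRS = 3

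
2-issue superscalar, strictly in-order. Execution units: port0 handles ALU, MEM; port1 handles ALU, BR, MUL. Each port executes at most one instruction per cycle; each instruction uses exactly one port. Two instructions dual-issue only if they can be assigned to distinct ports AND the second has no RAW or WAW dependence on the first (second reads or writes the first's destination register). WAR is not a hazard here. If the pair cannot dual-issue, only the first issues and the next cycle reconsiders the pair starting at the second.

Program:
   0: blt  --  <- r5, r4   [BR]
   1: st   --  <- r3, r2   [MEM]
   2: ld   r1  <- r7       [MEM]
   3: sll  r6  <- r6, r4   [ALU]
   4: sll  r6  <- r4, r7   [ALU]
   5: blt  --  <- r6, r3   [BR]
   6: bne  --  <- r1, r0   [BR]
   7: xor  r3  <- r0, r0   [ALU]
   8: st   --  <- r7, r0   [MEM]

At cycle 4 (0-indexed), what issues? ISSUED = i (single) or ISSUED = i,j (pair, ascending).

ISSUED = 6,7

c0: i0+i1 blt.BR;st.MEM  dual
c1: i2+i3 ld.MEM;sll.ALU  dual
c2: i4 sll.ALU  RAW r6
c3: i5 blt.BR  no-port BR/BR
c4: i6+i7 bne.BR;xor.ALU  dual
c5: i8 st.MEM  tail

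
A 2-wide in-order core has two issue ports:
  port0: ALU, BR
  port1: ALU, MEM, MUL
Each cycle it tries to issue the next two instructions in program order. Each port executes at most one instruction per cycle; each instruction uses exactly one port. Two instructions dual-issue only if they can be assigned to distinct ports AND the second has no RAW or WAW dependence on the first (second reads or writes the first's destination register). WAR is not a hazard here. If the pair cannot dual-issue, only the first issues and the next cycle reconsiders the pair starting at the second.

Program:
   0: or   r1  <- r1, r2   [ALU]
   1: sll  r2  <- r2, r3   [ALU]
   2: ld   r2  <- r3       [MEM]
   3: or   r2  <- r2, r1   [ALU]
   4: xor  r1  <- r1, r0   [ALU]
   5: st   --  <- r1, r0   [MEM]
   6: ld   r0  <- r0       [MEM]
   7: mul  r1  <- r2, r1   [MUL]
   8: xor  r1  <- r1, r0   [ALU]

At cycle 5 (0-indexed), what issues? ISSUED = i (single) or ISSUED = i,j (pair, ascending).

0. or.ALU sll.ALU @i0+i1  | pair
1. ld.MEM @i2  | RAW+WAW r2
2. or.ALU xor.ALU @i3+i4  | pair
3. st.MEM @i5  | no-port MEM/MEM
4. ld.MEM @i6  | no-port MEM/MUL
5. mul.MUL @i7  | RAW+WAW r1
6. xor.ALU @i8  | tail

ISSUED = 7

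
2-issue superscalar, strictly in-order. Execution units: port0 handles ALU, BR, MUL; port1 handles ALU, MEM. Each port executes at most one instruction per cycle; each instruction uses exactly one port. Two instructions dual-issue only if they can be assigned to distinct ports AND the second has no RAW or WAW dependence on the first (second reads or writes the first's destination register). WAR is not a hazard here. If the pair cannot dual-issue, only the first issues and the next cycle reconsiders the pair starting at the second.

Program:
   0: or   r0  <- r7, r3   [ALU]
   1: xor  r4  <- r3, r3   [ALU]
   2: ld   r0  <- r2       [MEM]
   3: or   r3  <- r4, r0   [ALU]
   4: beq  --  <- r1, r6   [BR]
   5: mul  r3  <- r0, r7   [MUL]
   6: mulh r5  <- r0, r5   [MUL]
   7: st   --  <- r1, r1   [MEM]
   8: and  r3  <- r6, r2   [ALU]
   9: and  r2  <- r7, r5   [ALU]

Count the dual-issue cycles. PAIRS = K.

PAIRS = 4

t=0 i0+i1:or;xor ; 2-wide
t=1 i2:ld ; RAW r0
t=2 i3+i4:or;beq ; 2-wide
t=3 i5:mul ; no-port MUL/MUL
t=4 i6+i7:mulh;st ; 2-wide
t=5 i8+i9:and;and ; 2-wide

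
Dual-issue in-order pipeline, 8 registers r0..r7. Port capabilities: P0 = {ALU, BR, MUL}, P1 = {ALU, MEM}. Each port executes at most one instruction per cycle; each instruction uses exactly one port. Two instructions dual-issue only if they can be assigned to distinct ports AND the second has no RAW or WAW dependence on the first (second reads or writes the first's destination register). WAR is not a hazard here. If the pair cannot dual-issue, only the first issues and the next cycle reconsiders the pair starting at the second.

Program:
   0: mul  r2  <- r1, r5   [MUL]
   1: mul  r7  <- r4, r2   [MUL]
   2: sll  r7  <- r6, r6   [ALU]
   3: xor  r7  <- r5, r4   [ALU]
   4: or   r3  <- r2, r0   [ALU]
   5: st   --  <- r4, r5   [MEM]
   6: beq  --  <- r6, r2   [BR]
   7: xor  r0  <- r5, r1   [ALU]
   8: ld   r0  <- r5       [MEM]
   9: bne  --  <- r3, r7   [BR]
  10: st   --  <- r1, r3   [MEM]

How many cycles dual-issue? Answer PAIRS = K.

PAIRS = 3

c0: i0 mul  no-port MUL/MUL
c1: i1 mul  WAW r7
c2: i2 sll  WAW r7
c3: i3/i4 xor or  dual
c4: i5/i6 st beq  dual
c5: i7 xor  WAW r0
c6: i8/i9 ld bne  dual
c7: i10 st  tail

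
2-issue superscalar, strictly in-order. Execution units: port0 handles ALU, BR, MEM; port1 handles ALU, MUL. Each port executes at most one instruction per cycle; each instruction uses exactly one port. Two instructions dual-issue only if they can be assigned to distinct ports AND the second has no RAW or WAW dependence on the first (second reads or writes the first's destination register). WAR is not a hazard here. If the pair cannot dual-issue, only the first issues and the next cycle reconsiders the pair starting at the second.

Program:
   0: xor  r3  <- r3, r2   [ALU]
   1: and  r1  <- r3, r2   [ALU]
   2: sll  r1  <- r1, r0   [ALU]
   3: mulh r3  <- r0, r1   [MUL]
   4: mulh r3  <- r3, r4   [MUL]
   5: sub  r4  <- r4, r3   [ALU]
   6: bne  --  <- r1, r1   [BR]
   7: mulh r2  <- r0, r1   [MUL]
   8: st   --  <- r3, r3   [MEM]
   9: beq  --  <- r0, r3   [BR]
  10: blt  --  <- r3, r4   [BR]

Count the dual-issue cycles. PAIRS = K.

PAIRS = 2

[0] i0  xor  -- RAW r3
[1] i1  and  -- RAW+WAW r1
[2] i2  sll  -- RAW r1
[3] i3  mulh  -- no-port MUL/MUL
[4] i4  mulh  -- RAW r3
[5] i5/i6  sub;bne  -- pair
[6] i7/i8  mulh;st  -- pair
[7] i9  beq  -- no-port BR/BR
[8] i10  blt  -- tail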